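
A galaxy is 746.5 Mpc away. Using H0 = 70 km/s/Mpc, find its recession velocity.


v = H0 * d = 70 * 746.5 = 52255.0

52255.0 km/s


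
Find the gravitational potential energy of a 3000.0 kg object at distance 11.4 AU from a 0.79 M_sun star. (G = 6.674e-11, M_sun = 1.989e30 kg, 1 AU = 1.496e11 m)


M = 0.79 * 1.989e30 kg = 1.57131e+30 kg; r = 11.4 AU * 1.496e11 m/AU = 1.70544e+12 m. U = -GM*m/r = -(6.674e-11 * 1.57131e+30 * 3000.0) / 1.70544e+12 = -1.845e+11

-1.845e+11 J


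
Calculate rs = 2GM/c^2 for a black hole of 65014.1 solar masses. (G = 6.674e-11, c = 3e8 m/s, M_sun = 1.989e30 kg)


M = 65014.1 * 1.989e30 kg = 1.293130449e+35 kg. rs = 2GM/c^2 = 2 * 6.674e-11 * 1.293130449e+35 / (3e8)^2 = 1.918e+08

1.918e+08 m


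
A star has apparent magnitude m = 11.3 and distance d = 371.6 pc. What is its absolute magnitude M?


M = m - 5*log10(d) + 5 = 11.3 - 5*log10(371.6) + 5 = 3.4496

3.4496


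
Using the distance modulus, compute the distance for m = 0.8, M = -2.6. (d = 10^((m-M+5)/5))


d = 10^((m - M + 5)/5) = 10^((0.8 - -2.6 + 5)/5) = 47.863

47.863 pc


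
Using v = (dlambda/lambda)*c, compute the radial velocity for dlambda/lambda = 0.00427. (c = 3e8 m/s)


v = (dlambda/lambda) * c = 0.00427 * 3e8 = 1.281e+06

1.281e+06 m/s


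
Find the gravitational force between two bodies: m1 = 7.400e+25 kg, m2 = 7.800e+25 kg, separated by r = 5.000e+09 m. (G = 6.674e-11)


F = G*m1*m2/r^2 = 6.674e-11 * 7.400e+25 * 7.800e+25 / (5.000e+09)^2 = 6.674e-11 * 5.772e+51 / 2.500e+19 = 1.541e+22

1.541e+22 N


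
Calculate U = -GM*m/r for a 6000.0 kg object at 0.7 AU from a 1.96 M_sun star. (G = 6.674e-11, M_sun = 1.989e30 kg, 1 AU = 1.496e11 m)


M = 1.96 * 1.989e30 kg = 3.89844e+30 kg; r = 0.7 AU * 1.496e11 m/AU = 1.0472e+11 m. U = -GM*m/r = -(6.674e-11 * 3.89844e+30 * 6000.0) / 1.0472e+11 = -1.491e+13

-1.491e+13 J


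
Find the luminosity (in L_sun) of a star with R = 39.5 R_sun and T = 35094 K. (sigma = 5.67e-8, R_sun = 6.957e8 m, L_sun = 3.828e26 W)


R = 39.5 * 6.957e8 m = 2.748015e+10 m. L = 4*pi*R^2*sigma*T^4 = 4*pi*(2.748015e+10)^2 * 5.67e-8 * 35094^4 = 8.161361367e+32 W. L/L_sun = 8.161361367e+32 / 3.828e26 = 2.132e+06

2.132e+06 L_sun


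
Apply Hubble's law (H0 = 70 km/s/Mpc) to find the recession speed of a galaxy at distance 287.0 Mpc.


v = H0 * d = 70 * 287.0 = 20090.0

20090.0 km/s


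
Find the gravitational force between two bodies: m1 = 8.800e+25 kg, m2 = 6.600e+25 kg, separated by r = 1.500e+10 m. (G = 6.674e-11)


F = G*m1*m2/r^2 = 6.674e-11 * 8.800e+25 * 6.600e+25 / (1.500e+10)^2 = 6.674e-11 * 5.808e+51 / 2.250e+20 = 1.723e+21

1.723e+21 N


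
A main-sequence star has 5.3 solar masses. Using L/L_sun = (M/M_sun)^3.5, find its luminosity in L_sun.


L/L_sun = (M/M_sun)^3.5 = 5.3^3.5 = 342.7406

342.7406 L_sun


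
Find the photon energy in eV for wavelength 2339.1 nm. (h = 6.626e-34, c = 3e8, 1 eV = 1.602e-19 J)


E = hc/lambda = 6.626e-34 * 3e8 / 2.339e-06 = 8.498e-20 J = 0.5305 eV

0.5305 eV


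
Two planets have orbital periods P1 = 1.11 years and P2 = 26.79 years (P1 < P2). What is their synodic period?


1/P_syn = |1/P1 - 1/P2| = |1/1.11 - 1/26.79| => P_syn = 1.158

1.158 years


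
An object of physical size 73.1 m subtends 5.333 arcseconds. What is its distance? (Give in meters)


D = size / theta_rad, theta_rad = 5.333 * pi/(180*3600) = 2.586e-05, D = 2.827e+06

2.827e+06 m


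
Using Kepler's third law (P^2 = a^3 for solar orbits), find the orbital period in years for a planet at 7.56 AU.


P = a^(3/2) = 7.56^1.5 = 20.7866

20.7866 years


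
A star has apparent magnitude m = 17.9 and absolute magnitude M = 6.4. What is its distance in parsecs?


d = 10^((m - M + 5)/5) = 10^((17.9 - 6.4 + 5)/5) = 1995.2623

1995.2623 pc


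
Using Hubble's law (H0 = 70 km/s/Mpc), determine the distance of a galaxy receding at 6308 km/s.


d = v / H0 = 6308 / 70 = 90.1143

90.1143 Mpc


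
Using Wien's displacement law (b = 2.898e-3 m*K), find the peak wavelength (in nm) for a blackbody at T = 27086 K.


lam_max = b / T = 2.898e-3 / 27086 = 1.070e-07 m = 106.9925 nm

106.9925 nm


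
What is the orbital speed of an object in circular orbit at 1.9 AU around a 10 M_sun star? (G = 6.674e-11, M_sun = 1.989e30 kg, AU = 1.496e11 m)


v = sqrt(GM/r) = sqrt(6.674e-11 * 1.989e+31 / 2.842e+11) = 68338.8861

68338.8861 m/s


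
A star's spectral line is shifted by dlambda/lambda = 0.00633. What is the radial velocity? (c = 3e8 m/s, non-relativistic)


v = (dlambda/lambda) * c = 0.00633 * 3e8 = 1.899e+06

1.899e+06 m/s


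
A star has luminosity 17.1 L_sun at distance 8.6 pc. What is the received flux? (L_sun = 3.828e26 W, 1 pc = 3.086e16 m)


F = L / (4*pi*d^2) = 6.546e+27 / (4*pi*(2.654e+17)^2) = 7.396e-09

7.396e-09 W/m^2


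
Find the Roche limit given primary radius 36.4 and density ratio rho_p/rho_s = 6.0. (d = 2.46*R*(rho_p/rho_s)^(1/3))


d_Roche = 2.46 * 36.4 * 6.0^(1/3) = 162.7122

162.7122


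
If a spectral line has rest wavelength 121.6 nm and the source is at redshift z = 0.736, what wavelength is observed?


lam_obs = lam_emit * (1 + z) = 121.6 * (1 + 0.736) = 211.0976

211.0976 nm


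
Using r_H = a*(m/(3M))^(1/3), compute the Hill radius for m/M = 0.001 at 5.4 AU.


r_H = a * (m/3M)^(1/3) = 5.4 * (0.001/3)^(1/3) = 0.3744

0.3744 AU


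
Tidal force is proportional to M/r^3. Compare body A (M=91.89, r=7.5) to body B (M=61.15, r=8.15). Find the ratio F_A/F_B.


Ratio = (M1/r1^3) / (M2/r2^3) = (91.89/7.5^3) / (61.15/8.15^3) = 1.9282

1.9282


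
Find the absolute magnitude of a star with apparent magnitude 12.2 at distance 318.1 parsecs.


M = m - 5*log10(d) + 5 = 12.2 - 5*log10(318.1) + 5 = 4.6872

4.6872


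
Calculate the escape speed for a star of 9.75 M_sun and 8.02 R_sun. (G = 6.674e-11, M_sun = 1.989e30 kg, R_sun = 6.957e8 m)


M = 9.75 * 1.989e30 kg = 1.939275e+31 kg; R = 8.02 * 6.957e8 m = 5.579514e+09 m. v_esc = sqrt(2GM/R) = sqrt(2 * 6.674e-11 * 1.939275e+31 / 5.579514e+09) = 681129.3783

681129.3783 m/s


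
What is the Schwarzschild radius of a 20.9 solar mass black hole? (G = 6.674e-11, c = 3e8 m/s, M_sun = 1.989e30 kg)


M = 20.9 * 1.989e30 kg = 4.15701e+31 kg. rs = 2GM/c^2 = 2 * 6.674e-11 * 4.15701e+31 / (3e8)^2 = 61653.0772

61653.0772 m


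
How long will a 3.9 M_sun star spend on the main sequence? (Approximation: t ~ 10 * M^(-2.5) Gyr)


t = 10 * M^(-2.5) = 10 * 3.9^(-2.5) = 0.3329

0.3329 Gyr


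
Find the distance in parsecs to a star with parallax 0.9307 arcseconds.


d = 1/p = 1/0.9307 = 1.0745

1.0745 pc


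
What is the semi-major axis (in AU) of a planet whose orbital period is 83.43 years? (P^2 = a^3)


a = P^(2/3) = 83.43^(2/3) = 19.0933

19.0933 AU


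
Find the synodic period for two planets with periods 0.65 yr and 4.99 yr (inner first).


1/P_syn = |1/P1 - 1/P2| = |1/0.65 - 1/4.99| => P_syn = 0.7474

0.7474 years


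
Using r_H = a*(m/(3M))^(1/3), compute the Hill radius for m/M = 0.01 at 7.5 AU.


r_H = a * (m/3M)^(1/3) = 7.5 * (0.01/3)^(1/3) = 1.1204

1.1204 AU


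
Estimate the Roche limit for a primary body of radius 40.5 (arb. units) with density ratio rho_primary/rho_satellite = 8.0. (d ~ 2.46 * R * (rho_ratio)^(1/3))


d_Roche = 2.46 * 40.5 * 8.0^(1/3) = 199.26

199.26


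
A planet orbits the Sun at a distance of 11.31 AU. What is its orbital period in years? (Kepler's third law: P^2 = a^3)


P = a^(3/2) = 11.31^1.5 = 38.0359

38.0359 years


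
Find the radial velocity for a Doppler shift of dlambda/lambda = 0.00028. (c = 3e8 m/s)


v = (dlambda/lambda) * c = 0.00028 * 3e8 = 84000.0

84000.0 m/s


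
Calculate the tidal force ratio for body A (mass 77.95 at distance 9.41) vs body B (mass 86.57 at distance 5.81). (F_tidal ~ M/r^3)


Ratio = (M1/r1^3) / (M2/r2^3) = (77.95/9.41^3) / (86.57/5.81^3) = 0.2119

0.2119


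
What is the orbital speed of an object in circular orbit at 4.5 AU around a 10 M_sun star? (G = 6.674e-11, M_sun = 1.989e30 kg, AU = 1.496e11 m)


v = sqrt(GM/r) = sqrt(6.674e-11 * 1.989e+31 / 6.732e+11) = 44405.6712

44405.6712 m/s


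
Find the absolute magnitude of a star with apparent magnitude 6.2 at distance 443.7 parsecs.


M = m - 5*log10(d) + 5 = 6.2 - 5*log10(443.7) + 5 = -2.0354

-2.0354


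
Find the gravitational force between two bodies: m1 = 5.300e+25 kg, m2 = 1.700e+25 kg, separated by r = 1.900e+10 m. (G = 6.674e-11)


F = G*m1*m2/r^2 = 6.674e-11 * 5.300e+25 * 1.700e+25 / (1.900e+10)^2 = 6.674e-11 * 9.010e+50 / 3.610e+20 = 1.666e+20

1.666e+20 N


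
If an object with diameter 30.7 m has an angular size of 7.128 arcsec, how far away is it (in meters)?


D = size / theta_rad, theta_rad = 7.128 * pi/(180*3600) = 3.456e-05, D = 888373.9551

888373.9551 m


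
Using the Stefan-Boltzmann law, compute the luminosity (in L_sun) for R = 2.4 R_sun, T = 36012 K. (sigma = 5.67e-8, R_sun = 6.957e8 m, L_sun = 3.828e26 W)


R = 2.4 * 6.957e8 m = 1.66968e+09 m. L = 4*pi*R^2*sigma*T^4 = 4*pi*(1.66968e+09)^2 * 5.67e-8 * 36012^4 = 3.340783861e+30 W. L/L_sun = 3.340783861e+30 / 3.828e26 = 8727.2306

8727.2306 L_sun


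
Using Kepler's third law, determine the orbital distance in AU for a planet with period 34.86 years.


a = P^(2/3) = 34.86^(2/3) = 10.6713

10.6713 AU


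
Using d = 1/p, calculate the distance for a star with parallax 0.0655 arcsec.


d = 1/p = 1/0.0655 = 15.2672

15.2672 pc


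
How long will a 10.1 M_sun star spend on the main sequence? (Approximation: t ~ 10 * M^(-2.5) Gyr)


t = 10 * M^(-2.5) = 10 * 10.1^(-2.5) = 0.0308

0.0308 Gyr


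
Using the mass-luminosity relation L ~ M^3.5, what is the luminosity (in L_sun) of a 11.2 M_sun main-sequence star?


L/L_sun = (M/M_sun)^3.5 = 11.2^3.5 = 4701.7884

4701.7884 L_sun


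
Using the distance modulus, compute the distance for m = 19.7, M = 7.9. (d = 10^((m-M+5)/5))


d = 10^((m - M + 5)/5) = 10^((19.7 - 7.9 + 5)/5) = 2290.8677

2290.8677 pc


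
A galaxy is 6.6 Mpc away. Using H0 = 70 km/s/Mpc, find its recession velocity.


v = H0 * d = 70 * 6.6 = 462.0

462.0 km/s


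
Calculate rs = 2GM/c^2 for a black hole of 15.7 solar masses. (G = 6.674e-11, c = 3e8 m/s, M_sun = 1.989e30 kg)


M = 15.7 * 1.989e30 kg = 3.12273e+31 kg. rs = 2GM/c^2 = 2 * 6.674e-11 * 3.12273e+31 / (3e8)^2 = 46313.5556

46313.5556 m


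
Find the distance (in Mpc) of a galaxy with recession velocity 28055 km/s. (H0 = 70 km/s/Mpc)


d = v / H0 = 28055 / 70 = 400.7857

400.7857 Mpc


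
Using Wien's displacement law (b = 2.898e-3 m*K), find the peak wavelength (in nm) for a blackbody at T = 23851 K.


lam_max = b / T = 2.898e-3 / 23851 = 1.215e-07 m = 121.5043 nm

121.5043 nm


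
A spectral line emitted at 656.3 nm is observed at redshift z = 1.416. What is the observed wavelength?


lam_obs = lam_emit * (1 + z) = 656.3 * (1 + 1.416) = 1585.6208

1585.6208 nm


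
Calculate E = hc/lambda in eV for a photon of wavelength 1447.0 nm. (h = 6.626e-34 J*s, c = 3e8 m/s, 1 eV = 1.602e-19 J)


E = hc/lambda = 6.626e-34 * 3e8 / 1.447e-06 = 1.374e-19 J = 0.8575 eV

0.8575 eV


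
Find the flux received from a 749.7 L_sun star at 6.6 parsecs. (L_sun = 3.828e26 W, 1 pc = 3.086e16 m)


F = L / (4*pi*d^2) = 2.870e+29 / (4*pi*(2.037e+17)^2) = 5.505e-07

5.505e-07 W/m^2


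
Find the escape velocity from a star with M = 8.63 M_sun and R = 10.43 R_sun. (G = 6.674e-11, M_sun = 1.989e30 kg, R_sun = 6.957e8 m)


M = 8.63 * 1.989e30 kg = 1.716507e+31 kg; R = 10.43 * 6.957e8 m = 7.256151e+09 m. v_esc = sqrt(2GM/R) = sqrt(2 * 6.674e-11 * 1.716507e+31 / 7.256151e+09) = 561924.1956

561924.1956 m/s


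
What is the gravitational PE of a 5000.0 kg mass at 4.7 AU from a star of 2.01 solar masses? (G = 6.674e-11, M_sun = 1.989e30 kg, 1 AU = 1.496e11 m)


M = 2.01 * 1.989e30 kg = 3.99789e+30 kg; r = 4.7 AU * 1.496e11 m/AU = 7.0312e+11 m. U = -GM*m/r = -(6.674e-11 * 3.99789e+30 * 5000.0) / 7.0312e+11 = -1.897e+12

-1.897e+12 J


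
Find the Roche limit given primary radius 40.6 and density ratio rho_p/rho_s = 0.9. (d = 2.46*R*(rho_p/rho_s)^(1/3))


d_Roche = 2.46 * 40.6 * 0.9^(1/3) = 96.4292

96.4292


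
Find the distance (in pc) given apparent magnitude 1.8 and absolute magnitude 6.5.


d = 10^((m - M + 5)/5) = 10^((1.8 - 6.5 + 5)/5) = 1.1482

1.1482 pc


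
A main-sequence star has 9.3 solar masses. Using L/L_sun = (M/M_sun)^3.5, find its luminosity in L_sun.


L/L_sun = (M/M_sun)^3.5 = 9.3^3.5 = 2452.9592

2452.9592 L_sun


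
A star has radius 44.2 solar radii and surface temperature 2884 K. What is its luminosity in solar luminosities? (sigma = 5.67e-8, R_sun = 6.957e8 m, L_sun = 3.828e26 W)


R = 44.2 * 6.957e8 m = 3.074994e+10 m. L = 4*pi*R^2*sigma*T^4 = 4*pi*(3.074994e+10)^2 * 5.67e-8 * 2884^4 = 4.660821735e+28 W. L/L_sun = 4.660821735e+28 / 3.828e26 = 121.7561

121.7561 L_sun


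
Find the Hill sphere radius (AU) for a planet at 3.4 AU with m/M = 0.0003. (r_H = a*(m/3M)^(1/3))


r_H = a * (m/3M)^(1/3) = 3.4 * (0.0003/3)^(1/3) = 0.1578

0.1578 AU


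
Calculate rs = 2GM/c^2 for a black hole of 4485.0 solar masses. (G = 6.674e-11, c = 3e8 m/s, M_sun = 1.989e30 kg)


M = 4485.0 * 1.989e30 kg = 8.920665e+33 kg. rs = 2GM/c^2 = 2 * 6.674e-11 * 8.920665e+33 / (3e8)^2 = 1.323e+07

1.323e+07 m


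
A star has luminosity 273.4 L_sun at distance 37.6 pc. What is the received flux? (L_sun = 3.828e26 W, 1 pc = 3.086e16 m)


F = L / (4*pi*d^2) = 1.047e+29 / (4*pi*(1.160e+18)^2) = 6.186e-09

6.186e-09 W/m^2


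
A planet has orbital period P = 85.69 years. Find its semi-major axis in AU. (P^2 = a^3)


a = P^(2/3) = 85.69^(2/3) = 19.4366

19.4366 AU


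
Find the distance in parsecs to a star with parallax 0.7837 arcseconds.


d = 1/p = 1/0.7837 = 1.276

1.276 pc


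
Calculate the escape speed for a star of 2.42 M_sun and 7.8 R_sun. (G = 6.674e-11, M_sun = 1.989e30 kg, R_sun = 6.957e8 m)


M = 2.42 * 1.989e30 kg = 4.81338e+30 kg; R = 7.8 * 6.957e8 m = 5.42646e+09 m. v_esc = sqrt(2GM/R) = sqrt(2 * 6.674e-11 * 4.81338e+30 / 5.42646e+09) = 344092.2337

344092.2337 m/s


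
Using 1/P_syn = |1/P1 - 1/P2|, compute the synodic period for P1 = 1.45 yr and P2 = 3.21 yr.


1/P_syn = |1/P1 - 1/P2| = |1/1.45 - 1/3.21| => P_syn = 2.6446

2.6446 years


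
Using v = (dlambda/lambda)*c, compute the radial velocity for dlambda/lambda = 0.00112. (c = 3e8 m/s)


v = (dlambda/lambda) * c = 0.00112 * 3e8 = 336000.0

336000.0 m/s


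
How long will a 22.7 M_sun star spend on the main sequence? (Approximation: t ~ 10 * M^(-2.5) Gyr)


t = 10 * M^(-2.5) = 10 * 22.7^(-2.5) = 0.0041

0.0041 Gyr


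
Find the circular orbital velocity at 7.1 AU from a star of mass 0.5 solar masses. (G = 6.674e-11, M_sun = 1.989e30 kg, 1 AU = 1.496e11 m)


v = sqrt(GM/r) = sqrt(6.674e-11 * 9.945e+29 / 1.062e+12) = 7904.9754

7904.9754 m/s


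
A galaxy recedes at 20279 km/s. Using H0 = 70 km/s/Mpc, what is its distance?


d = v / H0 = 20279 / 70 = 289.7

289.7 Mpc


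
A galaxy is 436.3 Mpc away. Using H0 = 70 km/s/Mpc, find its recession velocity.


v = H0 * d = 70 * 436.3 = 30541.0

30541.0 km/s


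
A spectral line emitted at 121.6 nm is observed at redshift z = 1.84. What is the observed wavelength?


lam_obs = lam_emit * (1 + z) = 121.6 * (1 + 1.84) = 345.344

345.344 nm


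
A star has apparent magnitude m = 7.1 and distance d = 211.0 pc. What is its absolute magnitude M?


M = m - 5*log10(d) + 5 = 7.1 - 5*log10(211.0) + 5 = 0.4786

0.4786


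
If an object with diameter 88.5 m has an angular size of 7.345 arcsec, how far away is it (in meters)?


D = size / theta_rad, theta_rad = 7.345 * pi/(180*3600) = 3.561e-05, D = 2.485e+06

2.485e+06 m


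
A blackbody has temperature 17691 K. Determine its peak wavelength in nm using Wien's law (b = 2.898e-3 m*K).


lam_max = b / T = 2.898e-3 / 17691 = 1.638e-07 m = 163.8121 nm

163.8121 nm


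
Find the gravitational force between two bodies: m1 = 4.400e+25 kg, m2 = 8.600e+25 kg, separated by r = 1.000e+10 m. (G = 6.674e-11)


F = G*m1*m2/r^2 = 6.674e-11 * 4.400e+25 * 8.600e+25 / (1.000e+10)^2 = 6.674e-11 * 3.784e+51 / 1.000e+20 = 2.525e+21

2.525e+21 N


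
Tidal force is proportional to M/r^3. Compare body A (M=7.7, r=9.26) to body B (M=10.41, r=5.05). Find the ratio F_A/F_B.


Ratio = (M1/r1^3) / (M2/r2^3) = (7.7/9.26^3) / (10.41/5.05^3) = 0.12

0.12


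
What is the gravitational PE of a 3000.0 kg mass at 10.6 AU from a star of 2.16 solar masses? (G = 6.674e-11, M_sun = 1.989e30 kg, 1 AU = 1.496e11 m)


M = 2.16 * 1.989e30 kg = 4.29624e+30 kg; r = 10.6 AU * 1.496e11 m/AU = 1.58576e+12 m. U = -GM*m/r = -(6.674e-11 * 4.29624e+30 * 3000.0) / 1.58576e+12 = -5.424e+11

-5.424e+11 J


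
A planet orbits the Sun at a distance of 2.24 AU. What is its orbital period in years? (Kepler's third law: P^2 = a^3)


P = a^(3/2) = 2.24^1.5 = 3.3525

3.3525 years


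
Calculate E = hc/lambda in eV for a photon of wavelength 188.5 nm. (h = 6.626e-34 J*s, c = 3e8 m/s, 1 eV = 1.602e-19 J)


E = hc/lambda = 6.626e-34 * 3e8 / 1.885e-07 = 1.055e-18 J = 6.5826 eV

6.5826 eV


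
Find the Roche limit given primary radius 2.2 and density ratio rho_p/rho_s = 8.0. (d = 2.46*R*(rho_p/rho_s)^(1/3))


d_Roche = 2.46 * 2.2 * 8.0^(1/3) = 10.824

10.824


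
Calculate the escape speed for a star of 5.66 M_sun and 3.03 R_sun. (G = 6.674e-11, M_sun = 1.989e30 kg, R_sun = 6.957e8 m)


M = 5.66 * 1.989e30 kg = 1.125774e+31 kg; R = 3.03 * 6.957e8 m = 2.107971e+09 m. v_esc = sqrt(2GM/R) = sqrt(2 * 6.674e-11 * 1.125774e+31 / 2.107971e+09) = 844308.9446

844308.9446 m/s


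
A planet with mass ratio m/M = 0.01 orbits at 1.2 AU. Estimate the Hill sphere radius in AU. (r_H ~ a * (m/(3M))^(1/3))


r_H = a * (m/3M)^(1/3) = 1.2 * (0.01/3)^(1/3) = 0.1793

0.1793 AU


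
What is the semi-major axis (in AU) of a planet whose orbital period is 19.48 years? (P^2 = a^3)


a = P^(2/3) = 19.48^(2/3) = 7.2398

7.2398 AU


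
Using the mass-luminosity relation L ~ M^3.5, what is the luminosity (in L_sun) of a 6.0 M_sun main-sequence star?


L/L_sun = (M/M_sun)^3.5 = 6.0^3.5 = 529.0898

529.0898 L_sun


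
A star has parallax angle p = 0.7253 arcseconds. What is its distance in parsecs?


d = 1/p = 1/0.7253 = 1.3787

1.3787 pc


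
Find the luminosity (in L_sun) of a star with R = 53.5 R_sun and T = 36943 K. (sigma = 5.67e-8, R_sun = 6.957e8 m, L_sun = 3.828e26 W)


R = 53.5 * 6.957e8 m = 3.721995e+10 m. L = 4*pi*R^2*sigma*T^4 = 4*pi*(3.721995e+10)^2 * 5.67e-8 * 36943^4 = 1.838540213e+33 W. L/L_sun = 1.838540213e+33 / 3.828e26 = 4.803e+06

4.803e+06 L_sun


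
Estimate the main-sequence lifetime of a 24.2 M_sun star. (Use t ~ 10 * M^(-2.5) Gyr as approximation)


t = 10 * M^(-2.5) = 10 * 24.2^(-2.5) = 0.0035

0.0035 Gyr


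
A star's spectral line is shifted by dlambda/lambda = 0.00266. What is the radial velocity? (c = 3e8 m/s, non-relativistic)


v = (dlambda/lambda) * c = 0.00266 * 3e8 = 798000.0

798000.0 m/s


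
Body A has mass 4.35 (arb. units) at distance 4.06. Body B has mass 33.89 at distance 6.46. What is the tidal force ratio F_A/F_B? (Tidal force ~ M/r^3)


Ratio = (M1/r1^3) / (M2/r2^3) = (4.35/4.06^3) / (33.89/6.46^3) = 0.5171

0.5171


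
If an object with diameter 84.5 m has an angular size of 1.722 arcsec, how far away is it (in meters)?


D = size / theta_rad, theta_rad = 1.722 * pi/(180*3600) = 8.348e-06, D = 1.012e+07

1.012e+07 m


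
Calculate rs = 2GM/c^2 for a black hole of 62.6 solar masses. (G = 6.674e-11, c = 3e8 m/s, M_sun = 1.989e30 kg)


M = 62.6 * 1.989e30 kg = 1.245114e+32 kg. rs = 2GM/c^2 = 2 * 6.674e-11 * 1.245114e+32 / (3e8)^2 = 184664.2408

184664.2408 m


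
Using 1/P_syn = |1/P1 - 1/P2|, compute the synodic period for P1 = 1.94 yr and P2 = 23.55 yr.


1/P_syn = |1/P1 - 1/P2| = |1/1.94 - 1/23.55| => P_syn = 2.1142

2.1142 years


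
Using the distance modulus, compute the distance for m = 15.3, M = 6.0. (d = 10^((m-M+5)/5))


d = 10^((m - M + 5)/5) = 10^((15.3 - 6.0 + 5)/5) = 724.436

724.436 pc


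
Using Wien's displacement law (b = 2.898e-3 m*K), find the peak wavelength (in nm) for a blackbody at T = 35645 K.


lam_max = b / T = 2.898e-3 / 35645 = 8.130e-08 m = 81.3017 nm

81.3017 nm


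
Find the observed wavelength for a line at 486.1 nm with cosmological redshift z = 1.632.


lam_obs = lam_emit * (1 + z) = 486.1 * (1 + 1.632) = 1279.4152

1279.4152 nm


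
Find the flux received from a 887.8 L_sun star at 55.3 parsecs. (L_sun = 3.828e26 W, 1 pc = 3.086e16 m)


F = L / (4*pi*d^2) = 3.398e+29 / (4*pi*(1.707e+18)^2) = 9.286e-09

9.286e-09 W/m^2


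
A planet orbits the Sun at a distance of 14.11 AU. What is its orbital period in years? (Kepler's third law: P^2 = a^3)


P = a^(3/2) = 14.11^1.5 = 53.0018

53.0018 years


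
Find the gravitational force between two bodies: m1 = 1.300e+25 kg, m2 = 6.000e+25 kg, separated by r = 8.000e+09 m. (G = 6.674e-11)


F = G*m1*m2/r^2 = 6.674e-11 * 1.300e+25 * 6.000e+25 / (8.000e+09)^2 = 6.674e-11 * 7.800e+50 / 6.400e+19 = 8.134e+20

8.134e+20 N


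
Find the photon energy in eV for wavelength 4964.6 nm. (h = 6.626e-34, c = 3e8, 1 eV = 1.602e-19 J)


E = hc/lambda = 6.626e-34 * 3e8 / 4.965e-06 = 4.004e-20 J = 0.2499 eV

0.2499 eV


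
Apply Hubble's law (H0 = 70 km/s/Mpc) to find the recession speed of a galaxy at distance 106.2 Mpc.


v = H0 * d = 70 * 106.2 = 7434.0

7434.0 km/s


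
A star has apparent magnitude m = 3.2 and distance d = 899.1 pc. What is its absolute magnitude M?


M = m - 5*log10(d) + 5 = 3.2 - 5*log10(899.1) + 5 = -6.569

-6.569


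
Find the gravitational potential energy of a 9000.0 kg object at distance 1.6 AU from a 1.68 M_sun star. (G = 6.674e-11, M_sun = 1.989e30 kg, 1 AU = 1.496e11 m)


M = 1.68 * 1.989e30 kg = 3.34152e+30 kg; r = 1.6 AU * 1.496e11 m/AU = 2.3936e+11 m. U = -GM*m/r = -(6.674e-11 * 3.34152e+30 * 9000.0) / 2.3936e+11 = -8.385e+12

-8.385e+12 J


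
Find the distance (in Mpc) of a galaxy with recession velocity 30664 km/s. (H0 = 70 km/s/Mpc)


d = v / H0 = 30664 / 70 = 438.0571

438.0571 Mpc


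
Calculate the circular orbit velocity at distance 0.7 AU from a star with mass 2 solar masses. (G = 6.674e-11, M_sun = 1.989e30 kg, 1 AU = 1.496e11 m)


v = sqrt(GM/r) = sqrt(6.674e-11 * 3.978e+30 / 1.047e+11) = 50351.2984

50351.2984 m/s


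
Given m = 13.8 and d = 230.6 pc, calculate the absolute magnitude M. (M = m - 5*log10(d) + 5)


M = m - 5*log10(d) + 5 = 13.8 - 5*log10(230.6) + 5 = 6.9857

6.9857


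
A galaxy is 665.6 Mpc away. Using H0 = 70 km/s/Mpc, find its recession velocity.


v = H0 * d = 70 * 665.6 = 46592.0

46592.0 km/s


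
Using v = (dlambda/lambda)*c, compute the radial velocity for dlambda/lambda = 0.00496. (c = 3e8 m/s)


v = (dlambda/lambda) * c = 0.00496 * 3e8 = 1.488e+06

1.488e+06 m/s


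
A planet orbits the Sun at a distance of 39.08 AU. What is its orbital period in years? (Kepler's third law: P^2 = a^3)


P = a^(3/2) = 39.08^1.5 = 244.3047

244.3047 years


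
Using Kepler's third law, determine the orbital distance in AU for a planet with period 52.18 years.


a = P^(2/3) = 52.18^(2/3) = 13.9638

13.9638 AU


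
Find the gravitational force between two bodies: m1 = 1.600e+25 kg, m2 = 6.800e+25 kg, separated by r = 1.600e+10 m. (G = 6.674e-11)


F = G*m1*m2/r^2 = 6.674e-11 * 1.600e+25 * 6.800e+25 / (1.600e+10)^2 = 6.674e-11 * 1.088e+51 / 2.560e+20 = 2.836e+20

2.836e+20 N


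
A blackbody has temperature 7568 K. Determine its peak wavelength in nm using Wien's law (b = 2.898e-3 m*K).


lam_max = b / T = 2.898e-3 / 7568 = 3.829e-07 m = 382.9281 nm

382.9281 nm


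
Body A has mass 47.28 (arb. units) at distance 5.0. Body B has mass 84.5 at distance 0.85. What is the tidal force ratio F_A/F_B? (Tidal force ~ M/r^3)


Ratio = (M1/r1^3) / (M2/r2^3) = (47.28/5.0^3) / (84.5/0.85^3) = 0.0027

0.0027


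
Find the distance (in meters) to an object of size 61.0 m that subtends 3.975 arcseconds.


D = size / theta_rad, theta_rad = 3.975 * pi/(180*3600) = 1.927e-05, D = 3.165e+06

3.165e+06 m


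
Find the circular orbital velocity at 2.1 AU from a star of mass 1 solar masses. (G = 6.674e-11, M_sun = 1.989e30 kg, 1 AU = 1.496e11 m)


v = sqrt(GM/r) = sqrt(6.674e-11 * 1.989e+30 / 3.142e+11) = 20555.8315

20555.8315 m/s


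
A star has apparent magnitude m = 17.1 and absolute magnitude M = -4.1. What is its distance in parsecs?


d = 10^((m - M + 5)/5) = 10^((17.1 - -4.1 + 5)/5) = 173780.0829

173780.0829 pc


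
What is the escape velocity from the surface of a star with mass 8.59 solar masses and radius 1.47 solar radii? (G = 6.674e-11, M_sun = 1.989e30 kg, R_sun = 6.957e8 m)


M = 8.59 * 1.989e30 kg = 1.708551e+31 kg; R = 1.47 * 6.957e8 m = 1.022679e+09 m. v_esc = sqrt(2GM/R) = sqrt(2 * 6.674e-11 * 1.708551e+31 / 1.022679e+09) = 1.493e+06

1.493e+06 m/s


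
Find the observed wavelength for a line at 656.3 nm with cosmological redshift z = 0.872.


lam_obs = lam_emit * (1 + z) = 656.3 * (1 + 0.872) = 1228.5936

1228.5936 nm


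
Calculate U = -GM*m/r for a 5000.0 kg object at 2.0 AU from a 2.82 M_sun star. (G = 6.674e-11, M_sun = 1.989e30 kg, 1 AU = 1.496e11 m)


M = 2.82 * 1.989e30 kg = 5.60898e+30 kg; r = 2.0 AU * 1.496e11 m/AU = 2.992e+11 m. U = -GM*m/r = -(6.674e-11 * 5.60898e+30 * 5000.0) / 2.992e+11 = -6.256e+12

-6.256e+12 J


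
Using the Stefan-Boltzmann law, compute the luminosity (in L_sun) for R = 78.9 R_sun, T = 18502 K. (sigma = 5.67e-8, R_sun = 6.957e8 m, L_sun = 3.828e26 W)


R = 78.9 * 6.957e8 m = 5.489073e+10 m. L = 4*pi*R^2*sigma*T^4 = 4*pi*(5.489073e+10)^2 * 5.67e-8 * 18502^4 = 2.515739348e+32 W. L/L_sun = 2.515739348e+32 / 3.828e26 = 657194.1871

657194.1871 L_sun


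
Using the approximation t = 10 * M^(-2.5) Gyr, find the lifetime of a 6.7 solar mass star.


t = 10 * M^(-2.5) = 10 * 6.7^(-2.5) = 0.0861

0.0861 Gyr


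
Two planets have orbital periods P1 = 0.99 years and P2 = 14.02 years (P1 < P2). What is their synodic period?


1/P_syn = |1/P1 - 1/P2| = |1/0.99 - 1/14.02| => P_syn = 1.0652

1.0652 years


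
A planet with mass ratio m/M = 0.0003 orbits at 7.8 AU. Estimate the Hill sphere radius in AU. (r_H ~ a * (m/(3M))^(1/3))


r_H = a * (m/3M)^(1/3) = 7.8 * (0.0003/3)^(1/3) = 0.362

0.362 AU


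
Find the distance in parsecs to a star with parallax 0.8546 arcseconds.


d = 1/p = 1/0.8546 = 1.1701

1.1701 pc


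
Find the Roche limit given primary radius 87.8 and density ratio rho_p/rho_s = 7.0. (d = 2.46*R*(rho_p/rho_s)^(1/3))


d_Roche = 2.46 * 87.8 * 7.0^(1/3) = 413.1702

413.1702


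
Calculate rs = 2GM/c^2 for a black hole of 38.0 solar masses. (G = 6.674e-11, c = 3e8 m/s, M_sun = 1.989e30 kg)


M = 38.0 * 1.989e30 kg = 7.5582e+31 kg. rs = 2GM/c^2 = 2 * 6.674e-11 * 7.5582e+31 / (3e8)^2 = 112096.504

112096.504 m


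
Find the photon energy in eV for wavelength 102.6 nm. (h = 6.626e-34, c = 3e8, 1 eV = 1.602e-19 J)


E = hc/lambda = 6.626e-34 * 3e8 / 1.026e-07 = 1.937e-18 J = 12.0938 eV

12.0938 eV


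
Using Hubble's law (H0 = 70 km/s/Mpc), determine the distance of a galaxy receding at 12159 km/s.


d = v / H0 = 12159 / 70 = 173.7

173.7 Mpc


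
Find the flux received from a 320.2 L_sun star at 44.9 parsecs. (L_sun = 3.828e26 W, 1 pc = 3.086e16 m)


F = L / (4*pi*d^2) = 1.226e+29 / (4*pi*(1.386e+18)^2) = 5.080e-09

5.080e-09 W/m^2


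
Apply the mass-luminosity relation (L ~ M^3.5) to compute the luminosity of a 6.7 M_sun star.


L/L_sun = (M/M_sun)^3.5 = 6.7^3.5 = 778.5057

778.5057 L_sun


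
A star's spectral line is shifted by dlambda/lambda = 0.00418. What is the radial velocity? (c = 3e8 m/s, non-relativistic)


v = (dlambda/lambda) * c = 0.00418 * 3e8 = 1.254e+06

1.254e+06 m/s


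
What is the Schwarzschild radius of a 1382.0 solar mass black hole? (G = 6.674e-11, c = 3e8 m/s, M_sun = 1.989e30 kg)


M = 1382.0 * 1.989e30 kg = 2.748798e+33 kg. rs = 2GM/c^2 = 2 * 6.674e-11 * 2.748798e+33 / (3e8)^2 = 4.077e+06

4.077e+06 m


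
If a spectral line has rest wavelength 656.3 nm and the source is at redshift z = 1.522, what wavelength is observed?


lam_obs = lam_emit * (1 + z) = 656.3 * (1 + 1.522) = 1655.1886

1655.1886 nm


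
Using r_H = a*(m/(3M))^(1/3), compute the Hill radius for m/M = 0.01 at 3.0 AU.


r_H = a * (m/3M)^(1/3) = 3.0 * (0.01/3)^(1/3) = 0.4481

0.4481 AU


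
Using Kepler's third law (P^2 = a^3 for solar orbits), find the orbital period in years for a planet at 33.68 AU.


P = a^(3/2) = 33.68^1.5 = 195.4601

195.4601 years


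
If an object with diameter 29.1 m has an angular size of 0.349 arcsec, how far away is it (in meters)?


D = size / theta_rad, theta_rad = 0.349 * pi/(180*3600) = 1.692e-06, D = 1.720e+07

1.720e+07 m


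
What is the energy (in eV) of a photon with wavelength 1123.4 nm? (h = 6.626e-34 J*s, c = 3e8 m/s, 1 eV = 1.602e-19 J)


E = hc/lambda = 6.626e-34 * 3e8 / 1.123e-06 = 1.769e-19 J = 1.1045 eV

1.1045 eV


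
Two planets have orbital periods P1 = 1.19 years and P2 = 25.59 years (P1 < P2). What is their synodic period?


1/P_syn = |1/P1 - 1/P2| = |1/1.19 - 1/25.59| => P_syn = 1.248

1.248 years


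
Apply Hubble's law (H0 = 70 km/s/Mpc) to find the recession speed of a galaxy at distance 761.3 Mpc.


v = H0 * d = 70 * 761.3 = 53291.0

53291.0 km/s


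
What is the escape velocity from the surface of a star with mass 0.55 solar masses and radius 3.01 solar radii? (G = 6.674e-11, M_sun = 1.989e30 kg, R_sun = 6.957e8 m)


M = 0.55 * 1.989e30 kg = 1.09395e+30 kg; R = 3.01 * 6.957e8 m = 2.094057e+09 m. v_esc = sqrt(2GM/R) = sqrt(2 * 6.674e-11 * 1.09395e+30 / 2.094057e+09) = 264066.0601

264066.0601 m/s


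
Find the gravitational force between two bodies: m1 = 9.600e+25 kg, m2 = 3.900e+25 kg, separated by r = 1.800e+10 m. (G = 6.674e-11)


F = G*m1*m2/r^2 = 6.674e-11 * 9.600e+25 * 3.900e+25 / (1.800e+10)^2 = 6.674e-11 * 3.744e+51 / 3.240e+20 = 7.712e+20

7.712e+20 N


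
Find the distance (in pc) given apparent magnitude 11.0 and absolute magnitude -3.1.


d = 10^((m - M + 5)/5) = 10^((11.0 - -3.1 + 5)/5) = 6606.9345

6606.9345 pc


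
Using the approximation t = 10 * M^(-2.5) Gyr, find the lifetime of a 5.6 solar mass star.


t = 10 * M^(-2.5) = 10 * 5.6^(-2.5) = 0.1348

0.1348 Gyr


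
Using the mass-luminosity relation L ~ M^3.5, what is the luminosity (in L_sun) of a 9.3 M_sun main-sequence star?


L/L_sun = (M/M_sun)^3.5 = 9.3^3.5 = 2452.9592

2452.9592 L_sun


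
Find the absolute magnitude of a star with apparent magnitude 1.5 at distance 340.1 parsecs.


M = m - 5*log10(d) + 5 = 1.5 - 5*log10(340.1) + 5 = -6.158

-6.158


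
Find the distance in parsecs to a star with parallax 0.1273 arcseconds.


d = 1/p = 1/0.1273 = 7.8555

7.8555 pc


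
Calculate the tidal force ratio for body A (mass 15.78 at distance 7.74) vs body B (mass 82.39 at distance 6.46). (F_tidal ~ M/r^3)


Ratio = (M1/r1^3) / (M2/r2^3) = (15.78/7.74^3) / (82.39/6.46^3) = 0.1114

0.1114


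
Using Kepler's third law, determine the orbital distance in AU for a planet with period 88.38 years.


a = P^(2/3) = 88.38^(2/3) = 19.8413

19.8413 AU


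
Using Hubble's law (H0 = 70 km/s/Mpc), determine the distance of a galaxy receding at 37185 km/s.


d = v / H0 = 37185 / 70 = 531.2143

531.2143 Mpc


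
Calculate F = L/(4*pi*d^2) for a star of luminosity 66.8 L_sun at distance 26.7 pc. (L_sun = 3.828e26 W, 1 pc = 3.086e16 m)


F = L / (4*pi*d^2) = 2.557e+28 / (4*pi*(8.240e+17)^2) = 2.997e-09

2.997e-09 W/m^2


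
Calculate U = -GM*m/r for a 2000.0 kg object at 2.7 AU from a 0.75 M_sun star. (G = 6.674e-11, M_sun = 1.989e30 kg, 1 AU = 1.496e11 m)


M = 0.75 * 1.989e30 kg = 1.49175e+30 kg; r = 2.7 AU * 1.496e11 m/AU = 4.0392e+11 m. U = -GM*m/r = -(6.674e-11 * 1.49175e+30 * 2000.0) / 4.0392e+11 = -4.930e+11

-4.930e+11 J


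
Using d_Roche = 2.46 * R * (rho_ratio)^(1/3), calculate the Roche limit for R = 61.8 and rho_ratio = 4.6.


d_Roche = 2.46 * 61.8 * 4.6^(1/3) = 252.8383

252.8383


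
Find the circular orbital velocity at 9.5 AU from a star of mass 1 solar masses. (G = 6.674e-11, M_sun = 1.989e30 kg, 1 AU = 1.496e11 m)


v = sqrt(GM/r) = sqrt(6.674e-11 * 1.989e+30 / 1.421e+12) = 9664.578

9664.578 m/s


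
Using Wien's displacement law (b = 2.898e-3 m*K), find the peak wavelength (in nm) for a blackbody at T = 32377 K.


lam_max = b / T = 2.898e-3 / 32377 = 8.951e-08 m = 89.508 nm

89.508 nm


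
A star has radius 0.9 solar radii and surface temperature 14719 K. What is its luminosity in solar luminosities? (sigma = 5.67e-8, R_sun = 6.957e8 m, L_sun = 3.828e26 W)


R = 0.9 * 6.957e8 m = 6.2613e+08 m. L = 4*pi*R^2*sigma*T^4 = 4*pi*(6.2613e+08)^2 * 5.67e-8 * 14719^4 = 1.311098045e+28 W. L/L_sun = 1.311098045e+28 / 3.828e26 = 34.2502

34.2502 L_sun


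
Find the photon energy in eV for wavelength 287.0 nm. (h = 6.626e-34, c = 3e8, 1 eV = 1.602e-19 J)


E = hc/lambda = 6.626e-34 * 3e8 / 2.870e-07 = 6.926e-19 J = 4.3234 eV

4.3234 eV


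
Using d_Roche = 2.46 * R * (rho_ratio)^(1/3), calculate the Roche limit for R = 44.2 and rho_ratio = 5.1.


d_Roche = 2.46 * 44.2 * 5.1^(1/3) = 187.1605

187.1605


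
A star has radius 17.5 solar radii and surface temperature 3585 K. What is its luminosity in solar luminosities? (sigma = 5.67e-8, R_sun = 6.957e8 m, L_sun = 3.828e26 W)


R = 17.5 * 6.957e8 m = 1.217475e+10 m. L = 4*pi*R^2*sigma*T^4 = 4*pi*(1.217475e+10)^2 * 5.67e-8 * 3585^4 = 1.744494751e+28 W. L/L_sun = 1.744494751e+28 / 3.828e26 = 45.572

45.572 L_sun


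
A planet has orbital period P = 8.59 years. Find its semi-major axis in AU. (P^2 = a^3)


a = P^(2/3) = 8.59^(2/3) = 4.1943

4.1943 AU


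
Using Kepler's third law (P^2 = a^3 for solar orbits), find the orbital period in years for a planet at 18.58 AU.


P = a^(3/2) = 18.58^1.5 = 80.0882

80.0882 years


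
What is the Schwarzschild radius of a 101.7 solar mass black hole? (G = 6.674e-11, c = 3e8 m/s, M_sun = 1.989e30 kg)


M = 101.7 * 1.989e30 kg = 2.022813e+32 kg. rs = 2GM/c^2 = 2 * 6.674e-11 * 2.022813e+32 / (3e8)^2 = 300005.6436

300005.6436 m


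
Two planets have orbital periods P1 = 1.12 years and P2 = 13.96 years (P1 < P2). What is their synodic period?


1/P_syn = |1/P1 - 1/P2| = |1/1.12 - 1/13.96| => P_syn = 1.2177

1.2177 years


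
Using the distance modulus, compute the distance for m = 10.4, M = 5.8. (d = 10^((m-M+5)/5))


d = 10^((m - M + 5)/5) = 10^((10.4 - 5.8 + 5)/5) = 83.1764

83.1764 pc


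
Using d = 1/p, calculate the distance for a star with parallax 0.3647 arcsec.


d = 1/p = 1/0.3647 = 2.742

2.742 pc


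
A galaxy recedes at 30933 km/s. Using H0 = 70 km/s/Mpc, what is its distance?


d = v / H0 = 30933 / 70 = 441.9

441.9 Mpc


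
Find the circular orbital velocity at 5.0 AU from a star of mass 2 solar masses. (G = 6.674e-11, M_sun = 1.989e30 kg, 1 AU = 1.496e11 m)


v = sqrt(GM/r) = sqrt(6.674e-11 * 3.978e+30 / 7.480e+11) = 18839.7307

18839.7307 m/s


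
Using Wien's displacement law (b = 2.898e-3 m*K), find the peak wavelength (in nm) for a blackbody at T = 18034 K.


lam_max = b / T = 2.898e-3 / 18034 = 1.607e-07 m = 160.6965 nm

160.6965 nm


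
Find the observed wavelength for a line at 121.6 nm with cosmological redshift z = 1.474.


lam_obs = lam_emit * (1 + z) = 121.6 * (1 + 1.474) = 300.8384

300.8384 nm


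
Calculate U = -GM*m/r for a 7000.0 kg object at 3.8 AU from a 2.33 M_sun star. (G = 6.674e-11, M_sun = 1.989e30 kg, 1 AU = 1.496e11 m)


M = 2.33 * 1.989e30 kg = 4.63437e+30 kg; r = 3.8 AU * 1.496e11 m/AU = 5.6848e+11 m. U = -GM*m/r = -(6.674e-11 * 4.63437e+30 * 7000.0) / 5.6848e+11 = -3.809e+12

-3.809e+12 J


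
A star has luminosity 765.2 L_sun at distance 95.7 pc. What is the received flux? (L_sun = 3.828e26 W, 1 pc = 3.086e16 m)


F = L / (4*pi*d^2) = 2.929e+29 / (4*pi*(2.953e+18)^2) = 2.673e-09

2.673e-09 W/m^2


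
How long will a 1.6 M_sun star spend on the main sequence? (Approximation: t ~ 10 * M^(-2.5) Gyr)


t = 10 * M^(-2.5) = 10 * 1.6^(-2.5) = 3.0882

3.0882 Gyr


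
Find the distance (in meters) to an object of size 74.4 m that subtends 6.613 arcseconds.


D = size / theta_rad, theta_rad = 6.613 * pi/(180*3600) = 3.206e-05, D = 2.321e+06

2.321e+06 m


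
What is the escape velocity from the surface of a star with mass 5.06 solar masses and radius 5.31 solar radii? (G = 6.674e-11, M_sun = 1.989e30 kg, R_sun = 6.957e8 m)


M = 5.06 * 1.989e30 kg = 1.006434e+31 kg; R = 5.31 * 6.957e8 m = 3.694167e+09 m. v_esc = sqrt(2GM/R) = sqrt(2 * 6.674e-11 * 1.006434e+31 / 3.694167e+09) = 603034.9549

603034.9549 m/s


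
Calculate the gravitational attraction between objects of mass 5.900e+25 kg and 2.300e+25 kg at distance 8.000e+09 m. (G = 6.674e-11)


F = G*m1*m2/r^2 = 6.674e-11 * 5.900e+25 * 2.300e+25 / (8.000e+09)^2 = 6.674e-11 * 1.357e+51 / 6.400e+19 = 1.415e+21

1.415e+21 N


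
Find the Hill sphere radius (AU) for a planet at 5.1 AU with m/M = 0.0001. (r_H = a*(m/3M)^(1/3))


r_H = a * (m/3M)^(1/3) = 5.1 * (0.0001/3)^(1/3) = 0.1641

0.1641 AU


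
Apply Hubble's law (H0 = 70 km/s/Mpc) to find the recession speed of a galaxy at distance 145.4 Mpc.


v = H0 * d = 70 * 145.4 = 10178.0

10178.0 km/s


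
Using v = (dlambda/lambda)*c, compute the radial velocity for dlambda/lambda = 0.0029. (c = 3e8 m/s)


v = (dlambda/lambda) * c = 0.0029 * 3e8 = 870000.0

870000.0 m/s


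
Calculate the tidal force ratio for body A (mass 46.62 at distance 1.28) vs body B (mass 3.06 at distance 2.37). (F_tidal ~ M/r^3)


Ratio = (M1/r1^3) / (M2/r2^3) = (46.62/1.28^3) / (3.06/2.37^3) = 96.7088

96.7088


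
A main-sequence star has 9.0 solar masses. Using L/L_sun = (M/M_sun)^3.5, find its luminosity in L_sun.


L/L_sun = (M/M_sun)^3.5 = 9.0^3.5 = 2187.0

2187.0 L_sun


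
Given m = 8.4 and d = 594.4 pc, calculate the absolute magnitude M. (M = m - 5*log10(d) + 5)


M = m - 5*log10(d) + 5 = 8.4 - 5*log10(594.4) + 5 = -0.4704

-0.4704


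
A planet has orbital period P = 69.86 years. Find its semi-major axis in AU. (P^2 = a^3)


a = P^(2/3) = 69.86^(2/3) = 16.9623

16.9623 AU


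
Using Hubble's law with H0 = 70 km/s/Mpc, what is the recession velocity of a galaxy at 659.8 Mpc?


v = H0 * d = 70 * 659.8 = 46186.0

46186.0 km/s


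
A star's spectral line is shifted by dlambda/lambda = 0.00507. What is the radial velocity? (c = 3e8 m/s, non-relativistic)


v = (dlambda/lambda) * c = 0.00507 * 3e8 = 1.521e+06

1.521e+06 m/s


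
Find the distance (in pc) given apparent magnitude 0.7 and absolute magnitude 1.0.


d = 10^((m - M + 5)/5) = 10^((0.7 - 1.0 + 5)/5) = 8.7096

8.7096 pc


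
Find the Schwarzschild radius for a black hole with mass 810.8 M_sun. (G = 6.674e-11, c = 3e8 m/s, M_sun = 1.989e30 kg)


M = 810.8 * 1.989e30 kg = 1.6126812e+33 kg. rs = 2GM/c^2 = 2 * 6.674e-11 * 1.6126812e+33 / (3e8)^2 = 2.392e+06

2.392e+06 m


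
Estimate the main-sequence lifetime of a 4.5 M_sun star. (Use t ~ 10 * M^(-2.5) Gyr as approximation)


t = 10 * M^(-2.5) = 10 * 4.5^(-2.5) = 0.2328

0.2328 Gyr


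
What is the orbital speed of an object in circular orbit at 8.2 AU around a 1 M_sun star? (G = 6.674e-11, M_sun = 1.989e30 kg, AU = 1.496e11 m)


v = sqrt(GM/r) = sqrt(6.674e-11 * 1.989e+30 / 1.227e+12) = 10402.5011

10402.5011 m/s
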